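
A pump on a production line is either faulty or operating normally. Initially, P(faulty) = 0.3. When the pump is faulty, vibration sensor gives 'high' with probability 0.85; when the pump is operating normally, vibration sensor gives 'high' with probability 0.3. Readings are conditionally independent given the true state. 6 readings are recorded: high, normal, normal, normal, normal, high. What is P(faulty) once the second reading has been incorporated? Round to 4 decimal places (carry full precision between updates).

After 'high': P(faulty) = 0.85·0.3000 / (0.85·0.3000 + 0.3·0.7000) ≈ 0.5484
After 'normal': P(faulty) = 0.15·0.5484 / (0.15·0.5484 + 0.7·0.4516) ≈ 0.2065

0.2065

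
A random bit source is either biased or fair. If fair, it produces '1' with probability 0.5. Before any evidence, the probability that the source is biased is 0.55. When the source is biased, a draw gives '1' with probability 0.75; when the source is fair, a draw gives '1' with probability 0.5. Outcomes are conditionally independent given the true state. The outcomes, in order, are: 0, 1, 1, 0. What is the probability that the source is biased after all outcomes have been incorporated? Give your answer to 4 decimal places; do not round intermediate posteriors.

After '0': P(biased) = 0.25·0.5500 / (0.25·0.5500 + 0.5·0.4500) ≈ 0.3793
After '1': P(biased) = 0.75·0.3793 / (0.75·0.3793 + 0.5·0.6207) ≈ 0.4783
After '1': P(biased) = 0.75·0.4783 / (0.75·0.4783 + 0.5·0.5217) ≈ 0.5789
After '0': P(biased) = 0.25·0.5789 / (0.25·0.5789 + 0.5·0.4211) ≈ 0.4074

0.4074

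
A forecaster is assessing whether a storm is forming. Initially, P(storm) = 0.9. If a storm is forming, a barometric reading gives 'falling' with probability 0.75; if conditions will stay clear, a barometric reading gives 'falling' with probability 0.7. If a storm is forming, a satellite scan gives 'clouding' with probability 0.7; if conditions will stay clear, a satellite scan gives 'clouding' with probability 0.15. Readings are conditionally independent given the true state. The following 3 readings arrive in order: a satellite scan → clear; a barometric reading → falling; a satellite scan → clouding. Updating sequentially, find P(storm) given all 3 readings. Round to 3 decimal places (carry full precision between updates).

After a satellite scan='clear': P(storm) = 0.3·0.9000 / (0.3·0.9000 + 0.85·0.1000) ≈ 0.7606
After a barometric reading='falling': P(storm) = 0.75·0.7606 / (0.75·0.7606 + 0.7·0.2394) ≈ 0.7729
After a satellite scan='clouding': P(storm) = 0.7·0.7729 / (0.7·0.7729 + 0.15·0.2271) ≈ 0.9408

0.941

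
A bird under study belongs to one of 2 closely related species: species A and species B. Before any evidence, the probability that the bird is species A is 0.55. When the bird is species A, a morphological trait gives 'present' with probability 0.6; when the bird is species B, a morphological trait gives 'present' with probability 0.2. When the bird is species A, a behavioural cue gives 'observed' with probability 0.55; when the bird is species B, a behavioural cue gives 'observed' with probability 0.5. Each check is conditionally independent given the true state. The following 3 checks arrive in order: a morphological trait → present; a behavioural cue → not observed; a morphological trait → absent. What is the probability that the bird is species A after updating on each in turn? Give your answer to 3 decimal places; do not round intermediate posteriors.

Each posterior becomes the prior for the next update.
After a morphological trait='present': P(species A) = 0.6·0.5500 / (0.6·0.5500 + 0.2·0.4500) ≈ 0.7857
After a behavioural cue='not observed': P(species A) = 0.45·0.7857 / (0.45·0.7857 + 0.5·0.2143) ≈ 0.7674
After a morphological trait='absent': P(species A) = 0.4·0.7674 / (0.4·0.7674 + 0.8·0.2326) ≈ 0.6226

0.623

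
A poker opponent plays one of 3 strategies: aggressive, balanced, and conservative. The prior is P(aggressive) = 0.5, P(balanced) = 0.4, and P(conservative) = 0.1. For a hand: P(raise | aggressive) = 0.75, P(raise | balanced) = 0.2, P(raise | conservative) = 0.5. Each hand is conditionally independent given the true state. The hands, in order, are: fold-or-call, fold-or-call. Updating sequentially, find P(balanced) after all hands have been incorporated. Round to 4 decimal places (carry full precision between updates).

0.8199

Each posterior becomes the prior for the next update.
After 'fold-or-call': normaliser = 0.25·0.5000 + 0.8·0.4000 + 0.5·0.1000; P(aggressive) ≈ 0.2525, P(balanced) ≈ 0.6465, P(conservative) ≈ 0.1010
After 'fold-or-call': normaliser = 0.25·0.2525 + 0.8·0.6465 + 0.5·0.1010; P(aggressive) ≈ 0.1001, P(balanced) ≈ 0.8199, P(conservative) ≈ 0.0801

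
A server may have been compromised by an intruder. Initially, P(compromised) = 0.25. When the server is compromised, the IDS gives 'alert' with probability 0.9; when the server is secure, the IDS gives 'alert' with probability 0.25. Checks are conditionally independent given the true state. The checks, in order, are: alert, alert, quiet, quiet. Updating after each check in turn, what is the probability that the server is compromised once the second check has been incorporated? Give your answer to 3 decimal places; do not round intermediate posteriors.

0.812

Each posterior becomes the prior for the next update.
After 'alert': P(compromised) = 0.9·0.2500 / (0.9·0.2500 + 0.25·0.7500) ≈ 0.5455
After 'alert': P(compromised) = 0.9·0.5455 / (0.9·0.5455 + 0.25·0.4545) ≈ 0.8120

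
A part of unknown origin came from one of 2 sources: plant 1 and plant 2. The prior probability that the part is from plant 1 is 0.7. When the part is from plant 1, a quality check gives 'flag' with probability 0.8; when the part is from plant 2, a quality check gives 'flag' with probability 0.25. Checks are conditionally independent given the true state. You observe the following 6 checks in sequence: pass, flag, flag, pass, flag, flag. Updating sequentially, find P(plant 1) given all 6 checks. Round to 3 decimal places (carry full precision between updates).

0.946

After 'pass': P(plant 1) = 0.2·0.7000 / (0.2·0.7000 + 0.75·0.3000) ≈ 0.3836
After 'flag': P(plant 1) = 0.8·0.3836 / (0.8·0.3836 + 0.25·0.6164) ≈ 0.6657
After 'flag': P(plant 1) = 0.8·0.6657 / (0.8·0.6657 + 0.25·0.3343) ≈ 0.8643
After 'pass': P(plant 1) = 0.2·0.8643 / (0.2·0.8643 + 0.75·0.1357) ≈ 0.6295
After 'flag': P(plant 1) = 0.8·0.6295 / (0.8·0.6295 + 0.25·0.3705) ≈ 0.8446
After 'flag': P(plant 1) = 0.8·0.8446 / (0.8·0.8446 + 0.25·0.1554) ≈ 0.9456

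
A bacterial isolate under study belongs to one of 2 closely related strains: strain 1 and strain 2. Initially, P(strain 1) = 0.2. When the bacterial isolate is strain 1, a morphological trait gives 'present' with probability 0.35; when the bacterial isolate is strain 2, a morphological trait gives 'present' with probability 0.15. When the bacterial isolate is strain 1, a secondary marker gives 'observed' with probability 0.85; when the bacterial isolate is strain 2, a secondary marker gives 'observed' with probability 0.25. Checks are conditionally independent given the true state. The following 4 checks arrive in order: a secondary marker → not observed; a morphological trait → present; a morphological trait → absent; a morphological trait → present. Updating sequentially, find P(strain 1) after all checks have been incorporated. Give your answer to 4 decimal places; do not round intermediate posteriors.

After a secondary marker='not observed': P(strain 1) = 0.15·0.2000 / (0.15·0.2000 + 0.75·0.8000) ≈ 0.0476
After a morphological trait='present': P(strain 1) = 0.35·0.0476 / (0.35·0.0476 + 0.15·0.9524) ≈ 0.1045
After a morphological trait='absent': P(strain 1) = 0.65·0.1045 / (0.65·0.1045 + 0.85·0.8955) ≈ 0.0819
After a morphological trait='present': P(strain 1) = 0.35·0.0819 / (0.35·0.0819 + 0.15·0.9181) ≈ 0.1723

0.1723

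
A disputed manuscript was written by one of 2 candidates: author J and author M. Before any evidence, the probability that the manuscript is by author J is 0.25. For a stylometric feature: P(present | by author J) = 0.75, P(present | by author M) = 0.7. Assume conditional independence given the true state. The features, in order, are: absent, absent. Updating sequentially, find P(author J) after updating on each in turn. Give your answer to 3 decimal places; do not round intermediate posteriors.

After 'absent': P(author J) = 0.25·0.2500 / (0.25·0.2500 + 0.3·0.7500) ≈ 0.2174
After 'absent': P(author J) = 0.25·0.2174 / (0.25·0.2174 + 0.3·0.7826) ≈ 0.1880

0.188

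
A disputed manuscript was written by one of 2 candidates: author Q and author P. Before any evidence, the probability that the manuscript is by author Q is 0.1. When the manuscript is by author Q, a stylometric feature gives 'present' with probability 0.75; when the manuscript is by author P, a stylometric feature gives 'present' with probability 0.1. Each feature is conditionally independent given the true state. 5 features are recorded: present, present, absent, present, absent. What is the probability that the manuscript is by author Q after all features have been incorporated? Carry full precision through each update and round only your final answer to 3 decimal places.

0.783

Each posterior becomes the prior for the next update.
After 'present': P(author Q) = 0.75·0.1000 / (0.75·0.1000 + 0.1·0.9000) ≈ 0.4545
After 'present': P(author Q) = 0.75·0.4545 / (0.75·0.4545 + 0.1·0.5455) ≈ 0.8621
After 'absent': P(author Q) = 0.25·0.8621 / (0.25·0.8621 + 0.9·0.1379) ≈ 0.6345
After 'present': P(author Q) = 0.75·0.6345 / (0.75·0.6345 + 0.1·0.3655) ≈ 0.9287
After 'absent': P(author Q) = 0.25·0.9287 / (0.25·0.9287 + 0.9·0.0713) ≈ 0.7834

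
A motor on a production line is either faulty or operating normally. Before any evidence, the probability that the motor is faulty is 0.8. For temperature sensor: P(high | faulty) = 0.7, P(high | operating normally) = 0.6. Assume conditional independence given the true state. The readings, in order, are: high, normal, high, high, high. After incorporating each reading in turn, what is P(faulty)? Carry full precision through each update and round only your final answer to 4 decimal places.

After 'high': P(faulty) = 0.7·0.8000 / (0.7·0.8000 + 0.6·0.2000) ≈ 0.8235
After 'normal': P(faulty) = 0.3·0.8235 / (0.3·0.8235 + 0.4·0.1765) ≈ 0.7778
After 'high': P(faulty) = 0.7·0.7778 / (0.7·0.7778 + 0.6·0.2222) ≈ 0.8033
After 'high': P(faulty) = 0.7·0.8033 / (0.7·0.8033 + 0.6·0.1967) ≈ 0.8265
After 'high': P(faulty) = 0.7·0.8265 / (0.7·0.8265 + 0.6·0.1735) ≈ 0.8475

0.8475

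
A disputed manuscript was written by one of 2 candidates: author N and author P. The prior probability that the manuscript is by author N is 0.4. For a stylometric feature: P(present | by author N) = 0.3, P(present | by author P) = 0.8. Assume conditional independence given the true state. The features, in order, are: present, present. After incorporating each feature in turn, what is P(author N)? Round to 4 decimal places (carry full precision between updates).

After 'present': P(author N) = 0.3·0.4000 / (0.3·0.4000 + 0.8·0.6000) ≈ 0.2000
After 'present': P(author N) = 0.3·0.2000 / (0.3·0.2000 + 0.8·0.8000) ≈ 0.0857

0.0857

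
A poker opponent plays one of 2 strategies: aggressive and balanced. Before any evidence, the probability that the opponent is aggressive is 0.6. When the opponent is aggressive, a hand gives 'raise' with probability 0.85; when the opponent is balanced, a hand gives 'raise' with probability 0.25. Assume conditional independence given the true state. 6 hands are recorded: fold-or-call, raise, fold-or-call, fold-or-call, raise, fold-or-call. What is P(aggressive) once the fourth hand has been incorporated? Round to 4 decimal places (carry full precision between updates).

0.0392

Apply Bayes' rule sequentially, carrying P(aggressive) forward.
After 'fold-or-call': P(aggressive) = 0.15·0.6000 / (0.15·0.6000 + 0.75·0.4000) ≈ 0.2308
After 'raise': P(aggressive) = 0.85·0.2308 / (0.85·0.2308 + 0.25·0.7692) ≈ 0.5050
After 'fold-or-call': P(aggressive) = 0.15·0.5050 / (0.15·0.5050 + 0.75·0.4950) ≈ 0.1694
After 'fold-or-call': P(aggressive) = 0.15·0.1694 / (0.15·0.1694 + 0.75·0.8306) ≈ 0.0392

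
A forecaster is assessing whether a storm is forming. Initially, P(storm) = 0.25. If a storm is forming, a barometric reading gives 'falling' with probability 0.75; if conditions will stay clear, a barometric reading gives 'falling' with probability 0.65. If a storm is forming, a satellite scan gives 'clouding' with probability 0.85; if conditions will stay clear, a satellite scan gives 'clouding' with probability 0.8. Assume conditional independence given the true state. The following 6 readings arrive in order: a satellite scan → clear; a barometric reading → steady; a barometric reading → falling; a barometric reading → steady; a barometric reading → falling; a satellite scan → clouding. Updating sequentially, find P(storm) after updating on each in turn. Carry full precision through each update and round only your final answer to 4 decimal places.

After a satellite scan='clear': P(storm) = 0.15·0.2500 / (0.15·0.2500 + 0.2·0.7500) ≈ 0.2000
After a barometric reading='steady': P(storm) = 0.25·0.2000 / (0.25·0.2000 + 0.35·0.8000) ≈ 0.1515
After a barometric reading='falling': P(storm) = 0.75·0.1515 / (0.75·0.1515 + 0.65·0.8485) ≈ 0.1708
After a barometric reading='steady': P(storm) = 0.25·0.1708 / (0.25·0.1708 + 0.35·0.8292) ≈ 0.1283
After a barometric reading='falling': P(storm) = 0.75·0.1283 / (0.75·0.1283 + 0.65·0.8717) ≈ 0.1452
After a satellite scan='clouding': P(storm) = 0.85·0.1452 / (0.85·0.1452 + 0.8·0.8548) ≈ 0.1529

0.1529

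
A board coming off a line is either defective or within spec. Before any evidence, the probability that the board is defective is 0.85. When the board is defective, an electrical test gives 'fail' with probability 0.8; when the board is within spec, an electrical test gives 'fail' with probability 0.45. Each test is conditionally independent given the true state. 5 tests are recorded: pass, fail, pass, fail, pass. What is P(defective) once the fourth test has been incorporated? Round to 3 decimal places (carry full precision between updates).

After 'pass': P(defective) = 0.2·0.8500 / (0.2·0.8500 + 0.55·0.1500) ≈ 0.6733
After 'fail': P(defective) = 0.8·0.6733 / (0.8·0.6733 + 0.45·0.3267) ≈ 0.7856
After 'pass': P(defective) = 0.2·0.7856 / (0.2·0.7856 + 0.55·0.2144) ≈ 0.5712
After 'fail': P(defective) = 0.8·0.5712 / (0.8·0.5712 + 0.45·0.4288) ≈ 0.7031

0.703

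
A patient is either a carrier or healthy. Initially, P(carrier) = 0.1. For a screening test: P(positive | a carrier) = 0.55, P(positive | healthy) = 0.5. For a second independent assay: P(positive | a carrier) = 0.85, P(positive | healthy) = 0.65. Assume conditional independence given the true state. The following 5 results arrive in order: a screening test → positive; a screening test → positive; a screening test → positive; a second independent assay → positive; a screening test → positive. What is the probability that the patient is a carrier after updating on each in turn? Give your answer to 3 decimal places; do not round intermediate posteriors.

After a screening test='positive': P(carrier) = 0.55·0.1000 / (0.55·0.1000 + 0.5·0.9000) ≈ 0.1089
After a screening test='positive': P(carrier) = 0.55·0.1089 / (0.55·0.1089 + 0.5·0.8911) ≈ 0.1185
After a screening test='positive': P(carrier) = 0.55·0.1185 / (0.55·0.1185 + 0.5·0.8815) ≈ 0.1288
After a second independent assay='positive': P(carrier) = 0.85·0.1288 / (0.85·0.1288 + 0.65·0.8712) ≈ 0.1621
After a screening test='positive': P(carrier) = 0.55·0.1621 / (0.55·0.1621 + 0.5·0.8379) ≈ 0.1754

0.175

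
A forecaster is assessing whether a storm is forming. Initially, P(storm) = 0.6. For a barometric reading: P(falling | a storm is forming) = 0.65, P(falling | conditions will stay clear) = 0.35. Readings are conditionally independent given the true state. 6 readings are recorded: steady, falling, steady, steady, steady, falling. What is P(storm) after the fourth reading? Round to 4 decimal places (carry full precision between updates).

0.3031

Each posterior becomes the prior for the next update.
After 'steady': P(storm) = 0.35·0.6000 / (0.35·0.6000 + 0.65·0.4000) ≈ 0.4468
After 'falling': P(storm) = 0.65·0.4468 / (0.65·0.4468 + 0.35·0.5532) ≈ 0.6000
After 'steady': P(storm) = 0.35·0.6000 / (0.35·0.6000 + 0.65·0.4000) ≈ 0.4468
After 'steady': P(storm) = 0.35·0.4468 / (0.35·0.4468 + 0.65·0.5532) ≈ 0.3031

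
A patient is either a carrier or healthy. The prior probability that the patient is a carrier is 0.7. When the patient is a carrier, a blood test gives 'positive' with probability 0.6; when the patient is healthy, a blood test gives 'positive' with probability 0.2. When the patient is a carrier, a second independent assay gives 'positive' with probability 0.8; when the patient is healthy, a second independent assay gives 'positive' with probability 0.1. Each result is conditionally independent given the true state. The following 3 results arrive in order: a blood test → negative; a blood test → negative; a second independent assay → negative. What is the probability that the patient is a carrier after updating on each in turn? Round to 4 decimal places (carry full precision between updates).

0.1148

After a blood test='negative': P(carrier) = 0.4·0.7000 / (0.4·0.7000 + 0.8·0.3000) ≈ 0.5385
After a blood test='negative': P(carrier) = 0.4·0.5385 / (0.4·0.5385 + 0.8·0.4615) ≈ 0.3684
After a second independent assay='negative': P(carrier) = 0.2·0.3684 / (0.2·0.3684 + 0.9·0.6316) ≈ 0.1148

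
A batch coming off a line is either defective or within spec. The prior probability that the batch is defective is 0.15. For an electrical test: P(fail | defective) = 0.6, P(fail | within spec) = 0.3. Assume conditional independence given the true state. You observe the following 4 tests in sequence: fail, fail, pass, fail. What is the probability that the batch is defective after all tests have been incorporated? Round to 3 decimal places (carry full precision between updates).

After 'fail': P(defective) = 0.6·0.1500 / (0.6·0.1500 + 0.3·0.8500) ≈ 0.2609
After 'fail': P(defective) = 0.6·0.2609 / (0.6·0.2609 + 0.3·0.7391) ≈ 0.4138
After 'pass': P(defective) = 0.4·0.4138 / (0.4·0.4138 + 0.7·0.5862) ≈ 0.2874
After 'fail': P(defective) = 0.6·0.2874 / (0.6·0.2874 + 0.3·0.7126) ≈ 0.4465

0.447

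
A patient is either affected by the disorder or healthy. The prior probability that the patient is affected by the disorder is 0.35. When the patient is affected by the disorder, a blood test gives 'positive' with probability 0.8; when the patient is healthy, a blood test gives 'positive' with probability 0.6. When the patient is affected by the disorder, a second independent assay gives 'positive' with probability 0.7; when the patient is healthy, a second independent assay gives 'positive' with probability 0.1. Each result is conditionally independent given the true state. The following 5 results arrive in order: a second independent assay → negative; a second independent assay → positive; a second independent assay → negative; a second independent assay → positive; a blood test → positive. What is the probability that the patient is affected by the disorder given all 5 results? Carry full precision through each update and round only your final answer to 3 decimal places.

After a second independent assay='negative': P(affected) = 0.3·0.3500 / (0.3·0.3500 + 0.9·0.6500) ≈ 0.1522
After a second independent assay='positive': P(affected) = 0.7·0.1522 / (0.7·0.1522 + 0.1·0.8478) ≈ 0.5568
After a second independent assay='negative': P(affected) = 0.3·0.5568 / (0.3·0.5568 + 0.9·0.4432) ≈ 0.2952
After a second independent assay='positive': P(affected) = 0.7·0.2952 / (0.7·0.2952 + 0.1·0.7048) ≈ 0.7457
After a blood test='positive': P(affected) = 0.8·0.7457 / (0.8·0.7457 + 0.6·0.2543) ≈ 0.7963

0.796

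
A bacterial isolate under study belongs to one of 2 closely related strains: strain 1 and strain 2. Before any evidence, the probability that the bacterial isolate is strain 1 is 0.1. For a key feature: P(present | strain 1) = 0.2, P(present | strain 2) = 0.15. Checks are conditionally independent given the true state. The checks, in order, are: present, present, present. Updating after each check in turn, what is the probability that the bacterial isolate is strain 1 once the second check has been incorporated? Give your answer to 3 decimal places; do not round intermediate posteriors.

After 'present': P(strain 1) = 0.2·0.1000 / (0.2·0.1000 + 0.15·0.9000) ≈ 0.1290
After 'present': P(strain 1) = 0.2·0.1290 / (0.2·0.1290 + 0.15·0.8710) ≈ 0.1649

0.165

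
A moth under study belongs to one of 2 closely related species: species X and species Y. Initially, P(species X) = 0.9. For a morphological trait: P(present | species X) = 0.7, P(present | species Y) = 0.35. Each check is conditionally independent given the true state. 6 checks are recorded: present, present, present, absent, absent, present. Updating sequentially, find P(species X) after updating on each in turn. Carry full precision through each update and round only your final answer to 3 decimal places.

After 'present': P(species X) = 0.7·0.9000 / (0.7·0.9000 + 0.35·0.1000) ≈ 0.9474
After 'present': P(species X) = 0.7·0.9474 / (0.7·0.9474 + 0.35·0.0526) ≈ 0.9730
After 'present': P(species X) = 0.7·0.9730 / (0.7·0.9730 + 0.35·0.0270) ≈ 0.9863
After 'absent': P(species X) = 0.3·0.9863 / (0.3·0.9863 + 0.65·0.0137) ≈ 0.9708
After 'absent': P(species X) = 0.3·0.9708 / (0.3·0.9708 + 0.65·0.0292) ≈ 0.9388
After 'present': P(species X) = 0.7·0.9388 / (0.7·0.9388 + 0.35·0.0612) ≈ 0.9684

0.968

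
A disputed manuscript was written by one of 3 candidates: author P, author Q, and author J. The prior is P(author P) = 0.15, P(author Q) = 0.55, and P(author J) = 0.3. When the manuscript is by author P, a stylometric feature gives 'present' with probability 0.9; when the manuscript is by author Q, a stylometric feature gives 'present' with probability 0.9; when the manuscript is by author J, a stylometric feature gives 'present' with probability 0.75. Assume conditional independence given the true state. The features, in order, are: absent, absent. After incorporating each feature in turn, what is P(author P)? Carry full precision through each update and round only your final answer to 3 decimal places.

0.058

Apply Bayes' rule sequentially, carrying P(author P) forward.
After 'absent': normaliser = 0.1·0.1500 + 0.1·0.5500 + 0.25·0.3000; P(author P) ≈ 0.1034, P(author Q) ≈ 0.3793, P(author J) ≈ 0.5172
After 'absent': normaliser = 0.1·0.1034 + 0.1·0.3793 + 0.25·0.5172; P(author P) ≈ 0.0583, P(author Q) ≈ 0.2136, P(author J) ≈ 0.7282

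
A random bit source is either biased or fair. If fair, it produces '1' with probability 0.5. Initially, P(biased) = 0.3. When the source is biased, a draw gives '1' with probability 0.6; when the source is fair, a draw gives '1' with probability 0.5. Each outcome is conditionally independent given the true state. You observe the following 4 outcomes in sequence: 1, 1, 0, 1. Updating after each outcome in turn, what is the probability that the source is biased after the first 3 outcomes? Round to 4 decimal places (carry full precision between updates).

Apply Bayes' rule sequentially, carrying P(biased) forward.
After '1': P(biased) = 0.6·0.3000 / (0.6·0.3000 + 0.5·0.7000) ≈ 0.3396
After '1': P(biased) = 0.6·0.3396 / (0.6·0.3396 + 0.5·0.6604) ≈ 0.3816
After '0': P(biased) = 0.4·0.3816 / (0.4·0.3816 + 0.5·0.6184) ≈ 0.3305

0.3305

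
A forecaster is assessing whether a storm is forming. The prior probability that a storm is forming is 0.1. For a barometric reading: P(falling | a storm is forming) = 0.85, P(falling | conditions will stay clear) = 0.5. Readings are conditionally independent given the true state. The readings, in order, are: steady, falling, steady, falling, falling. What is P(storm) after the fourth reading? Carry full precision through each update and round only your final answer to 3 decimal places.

Each posterior becomes the prior for the next update.
After 'steady': P(storm) = 0.15·0.1000 / (0.15·0.1000 + 0.5·0.9000) ≈ 0.0323
After 'falling': P(storm) = 0.85·0.0323 / (0.85·0.0323 + 0.5·0.9677) ≈ 0.0536
After 'steady': P(storm) = 0.15·0.0536 / (0.15·0.0536 + 0.5·0.9464) ≈ 0.0167
After 'falling': P(storm) = 0.85·0.0167 / (0.85·0.0167 + 0.5·0.9833) ≈ 0.0281

0.028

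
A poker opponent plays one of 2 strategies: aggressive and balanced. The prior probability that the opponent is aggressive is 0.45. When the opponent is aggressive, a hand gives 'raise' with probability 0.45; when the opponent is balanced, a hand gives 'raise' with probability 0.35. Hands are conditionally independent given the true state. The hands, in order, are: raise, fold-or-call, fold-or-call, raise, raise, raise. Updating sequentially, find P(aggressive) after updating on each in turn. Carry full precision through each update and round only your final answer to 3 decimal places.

0.615

After 'raise': P(aggressive) = 0.45·0.4500 / (0.45·0.4500 + 0.35·0.5500) ≈ 0.5127
After 'fold-or-call': P(aggressive) = 0.55·0.5127 / (0.55·0.5127 + 0.65·0.4873) ≈ 0.4709
After 'fold-or-call': P(aggressive) = 0.55·0.4709 / (0.55·0.4709 + 0.65·0.5291) ≈ 0.4296
After 'raise': P(aggressive) = 0.45·0.4296 / (0.45·0.4296 + 0.35·0.5704) ≈ 0.4920
After 'raise': P(aggressive) = 0.45·0.4920 / (0.45·0.4920 + 0.35·0.5080) ≈ 0.5546
After 'raise': P(aggressive) = 0.45·0.5546 / (0.45·0.5546 + 0.35·0.4454) ≈ 0.6155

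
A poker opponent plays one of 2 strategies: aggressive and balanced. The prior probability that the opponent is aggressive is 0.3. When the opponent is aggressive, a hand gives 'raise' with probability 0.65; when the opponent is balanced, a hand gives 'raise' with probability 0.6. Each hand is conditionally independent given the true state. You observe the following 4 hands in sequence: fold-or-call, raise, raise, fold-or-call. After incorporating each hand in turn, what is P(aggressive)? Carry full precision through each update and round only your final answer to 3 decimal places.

After 'fold-or-call': P(aggressive) = 0.35·0.3000 / (0.35·0.3000 + 0.4·0.7000) ≈ 0.2727
After 'raise': P(aggressive) = 0.65·0.2727 / (0.65·0.2727 + 0.6·0.7273) ≈ 0.2889
After 'raise': P(aggressive) = 0.65·0.2889 / (0.65·0.2889 + 0.6·0.7111) ≈ 0.3056
After 'fold-or-call': P(aggressive) = 0.35·0.3056 / (0.35·0.3056 + 0.4·0.6944) ≈ 0.2780

0.278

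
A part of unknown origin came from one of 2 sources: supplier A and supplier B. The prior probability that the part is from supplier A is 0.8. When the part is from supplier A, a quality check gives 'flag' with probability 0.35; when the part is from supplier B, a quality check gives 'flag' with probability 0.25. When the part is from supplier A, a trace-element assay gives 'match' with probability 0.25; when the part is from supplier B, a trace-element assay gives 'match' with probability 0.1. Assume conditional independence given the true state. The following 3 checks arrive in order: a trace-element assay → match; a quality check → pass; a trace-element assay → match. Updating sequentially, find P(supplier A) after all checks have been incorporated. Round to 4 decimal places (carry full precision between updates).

After a trace-element assay='match': P(supplier A) = 0.25·0.8000 / (0.25·0.8000 + 0.1·0.2000) ≈ 0.9091
After a quality check='pass': P(supplier A) = 0.65·0.9091 / (0.65·0.9091 + 0.75·0.0909) ≈ 0.8966
After a trace-element assay='match': P(supplier A) = 0.25·0.8966 / (0.25·0.8966 + 0.1·0.1034) ≈ 0.9559

0.9559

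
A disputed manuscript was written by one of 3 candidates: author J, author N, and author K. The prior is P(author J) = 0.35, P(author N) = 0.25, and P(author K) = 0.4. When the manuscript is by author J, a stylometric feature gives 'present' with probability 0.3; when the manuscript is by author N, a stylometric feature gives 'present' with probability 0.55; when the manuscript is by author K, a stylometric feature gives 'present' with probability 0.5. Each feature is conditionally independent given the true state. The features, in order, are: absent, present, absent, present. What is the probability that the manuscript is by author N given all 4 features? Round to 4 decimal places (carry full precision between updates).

Apply Bayes' rule sequentially, carrying P(author N) forward.
After 'absent': normaliser = 0.7·0.3500 + 0.45·0.2500 + 0.5·0.4000; P(author J) ≈ 0.4395, P(author N) ≈ 0.2018, P(author K) ≈ 0.3587
After 'present': normaliser = 0.3·0.4395 + 0.55·0.2018 + 0.5·0.3587; P(author J) ≈ 0.3123, P(author N) ≈ 0.2629, P(author K) ≈ 0.4249
After 'absent': normaliser = 0.7·0.3123 + 0.45·0.2629 + 0.5·0.4249; P(author J) ≈ 0.3979, P(author N) ≈ 0.2154, P(author K) ≈ 0.3867
After 'present': normaliser = 0.3·0.3979 + 0.55·0.2154 + 0.5·0.3867; P(author J) ≈ 0.2769, P(author N) ≈ 0.2747, P(author K) ≈ 0.4484

0.2747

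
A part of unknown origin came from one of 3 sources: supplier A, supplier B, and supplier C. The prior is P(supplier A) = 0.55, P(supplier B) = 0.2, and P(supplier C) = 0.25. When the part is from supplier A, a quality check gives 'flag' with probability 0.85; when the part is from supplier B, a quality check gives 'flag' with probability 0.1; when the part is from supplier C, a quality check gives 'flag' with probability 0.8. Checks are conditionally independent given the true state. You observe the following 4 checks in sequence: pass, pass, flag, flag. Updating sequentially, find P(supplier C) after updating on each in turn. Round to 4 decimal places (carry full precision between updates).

0.3773

Apply Bayes' rule sequentially, carrying P(supplier C) forward.
After 'pass': normaliser = 0.15·0.5500 + 0.9·0.2000 + 0.2·0.2500; P(supplier A) ≈ 0.2640, P(supplier B) ≈ 0.5760, P(supplier C) ≈ 0.1600
After 'pass': normaliser = 0.15·0.2640 + 0.9·0.5760 + 0.2·0.1600; P(supplier A) ≈ 0.0671, P(supplier B) ≈ 0.8786, P(supplier C) ≈ 0.0542
After 'flag': normaliser = 0.85·0.0671 + 0.1·0.8786 + 0.8·0.0542; P(supplier A) ≈ 0.3030, P(supplier B) ≈ 0.4666, P(supplier C) ≈ 0.2304
After 'flag': normaliser = 0.85·0.3030 + 0.1·0.4666 + 0.8·0.2304; P(supplier A) ≈ 0.5271, P(supplier B) ≈ 0.0955, P(supplier C) ≈ 0.3773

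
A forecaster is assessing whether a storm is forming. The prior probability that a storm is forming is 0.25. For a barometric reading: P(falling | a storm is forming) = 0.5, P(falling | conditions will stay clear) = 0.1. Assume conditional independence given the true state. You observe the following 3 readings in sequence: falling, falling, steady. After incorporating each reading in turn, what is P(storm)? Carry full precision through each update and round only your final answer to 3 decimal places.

0.822

After 'falling': P(storm) = 0.5·0.2500 / (0.5·0.2500 + 0.1·0.7500) ≈ 0.6250
After 'falling': P(storm) = 0.5·0.6250 / (0.5·0.6250 + 0.1·0.3750) ≈ 0.8929
After 'steady': P(storm) = 0.5·0.8929 / (0.5·0.8929 + 0.9·0.1071) ≈ 0.8224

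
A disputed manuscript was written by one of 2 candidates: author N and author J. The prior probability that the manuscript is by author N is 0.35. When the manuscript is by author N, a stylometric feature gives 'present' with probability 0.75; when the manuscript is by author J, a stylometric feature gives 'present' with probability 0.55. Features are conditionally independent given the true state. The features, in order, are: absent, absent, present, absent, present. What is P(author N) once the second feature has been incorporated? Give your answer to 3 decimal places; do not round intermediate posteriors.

Apply Bayes' rule sequentially, carrying P(author N) forward.
After 'absent': P(author N) = 0.25·0.3500 / (0.25·0.3500 + 0.45·0.6500) ≈ 0.2303
After 'absent': P(author N) = 0.25·0.2303 / (0.25·0.2303 + 0.45·0.7697) ≈ 0.1425

0.143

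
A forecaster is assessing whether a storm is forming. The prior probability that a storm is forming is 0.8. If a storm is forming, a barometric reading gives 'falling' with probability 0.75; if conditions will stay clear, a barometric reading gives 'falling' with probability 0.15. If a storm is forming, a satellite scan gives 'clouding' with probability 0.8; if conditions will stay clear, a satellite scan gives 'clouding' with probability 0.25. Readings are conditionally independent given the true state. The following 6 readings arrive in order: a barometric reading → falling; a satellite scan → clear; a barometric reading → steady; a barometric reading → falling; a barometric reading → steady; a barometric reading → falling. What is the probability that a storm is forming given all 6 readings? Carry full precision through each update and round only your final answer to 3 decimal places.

0.920

Each posterior becomes the prior for the next update.
After a barometric reading='falling': P(storm) = 0.75·0.8000 / (0.75·0.8000 + 0.15·0.2000) ≈ 0.9524
After a satellite scan='clear': P(storm) = 0.2·0.9524 / (0.2·0.9524 + 0.75·0.0476) ≈ 0.8421
After a barometric reading='steady': P(storm) = 0.25·0.8421 / (0.25·0.8421 + 0.85·0.1579) ≈ 0.6107
After a barometric reading='falling': P(storm) = 0.75·0.6107 / (0.75·0.6107 + 0.15·0.3893) ≈ 0.8869
After a barometric reading='steady': P(storm) = 0.25·0.8869 / (0.25·0.8869 + 0.85·0.1131) ≈ 0.6976
After a barometric reading='falling': P(storm) = 0.75·0.6976 / (0.75·0.6976 + 0.15·0.3024) ≈ 0.9202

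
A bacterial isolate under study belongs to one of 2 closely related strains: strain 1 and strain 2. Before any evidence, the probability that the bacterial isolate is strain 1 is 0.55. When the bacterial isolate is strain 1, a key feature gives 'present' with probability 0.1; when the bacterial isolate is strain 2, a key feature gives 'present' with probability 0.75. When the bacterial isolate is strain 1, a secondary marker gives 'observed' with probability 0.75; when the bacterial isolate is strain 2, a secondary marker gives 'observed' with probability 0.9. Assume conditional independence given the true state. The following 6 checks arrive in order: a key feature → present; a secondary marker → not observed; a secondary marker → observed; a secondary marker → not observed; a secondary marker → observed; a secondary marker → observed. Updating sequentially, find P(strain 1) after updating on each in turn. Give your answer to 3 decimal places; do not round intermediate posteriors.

After a key feature='present': P(strain 1) = 0.1·0.5500 / (0.1·0.5500 + 0.75·0.4500) ≈ 0.1401
After a secondary marker='not observed': P(strain 1) = 0.25·0.1401 / (0.25·0.1401 + 0.1·0.8599) ≈ 0.2895
After a secondary marker='observed': P(strain 1) = 0.75·0.2895 / (0.75·0.2895 + 0.9·0.7105) ≈ 0.2535
After a secondary marker='not observed': P(strain 1) = 0.25·0.2535 / (0.25·0.2535 + 0.1·0.7465) ≈ 0.4591
After a secondary marker='observed': P(strain 1) = 0.75·0.4591 / (0.75·0.4591 + 0.9·0.5409) ≈ 0.4143
After a secondary marker='observed': P(strain 1) = 0.75·0.4143 / (0.75·0.4143 + 0.9·0.5857) ≈ 0.3708

0.371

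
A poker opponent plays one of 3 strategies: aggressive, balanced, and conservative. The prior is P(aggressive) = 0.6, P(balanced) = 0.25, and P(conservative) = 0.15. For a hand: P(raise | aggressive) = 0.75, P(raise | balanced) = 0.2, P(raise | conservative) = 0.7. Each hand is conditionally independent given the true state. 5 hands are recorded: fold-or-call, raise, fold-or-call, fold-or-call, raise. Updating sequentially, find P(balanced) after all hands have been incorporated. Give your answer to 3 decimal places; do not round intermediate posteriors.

0.414

After 'fold-or-call': normaliser = 0.25·0.6000 + 0.8·0.2500 + 0.3·0.1500; P(aggressive) ≈ 0.3797, P(balanced) ≈ 0.5063, P(conservative) ≈ 0.1139
After 'raise': normaliser = 0.75·0.3797 + 0.2·0.5063 + 0.7·0.1139; P(aggressive) ≈ 0.6114, P(balanced) ≈ 0.2174, P(conservative) ≈ 0.1712
After 'fold-or-call': normaliser = 0.25·0.6114 + 0.8·0.2174 + 0.3·0.1712; P(aggressive) ≈ 0.4042, P(balanced) ≈ 0.4599, P(conservative) ≈ 0.1358
After 'fold-or-call': normaliser = 0.25·0.4042 + 0.8·0.4599 + 0.3·0.1358; P(aggressive) ≈ 0.1983, P(balanced) ≈ 0.7218, P(conservative) ≈ 0.0799
After 'raise': normaliser = 0.75·0.1983 + 0.2·0.7218 + 0.7·0.0799; P(aggressive) ≈ 0.4260, P(balanced) ≈ 0.4136, P(conservative) ≈ 0.1603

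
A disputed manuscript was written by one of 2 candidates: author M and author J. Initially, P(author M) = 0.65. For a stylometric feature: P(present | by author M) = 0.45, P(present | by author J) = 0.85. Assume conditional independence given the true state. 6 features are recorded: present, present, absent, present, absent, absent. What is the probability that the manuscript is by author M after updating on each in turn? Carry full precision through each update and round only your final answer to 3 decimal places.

0.931

After 'present': P(author M) = 0.45·0.6500 / (0.45·0.6500 + 0.85·0.3500) ≈ 0.4958
After 'present': P(author M) = 0.45·0.4958 / (0.45·0.4958 + 0.85·0.5042) ≈ 0.3423
After 'absent': P(author M) = 0.55·0.3423 / (0.55·0.3423 + 0.15·0.6577) ≈ 0.6562
After 'present': P(author M) = 0.45·0.6562 / (0.45·0.6562 + 0.85·0.3438) ≈ 0.5026
After 'absent': P(author M) = 0.55·0.5026 / (0.55·0.5026 + 0.15·0.4974) ≈ 0.7875
After 'absent': P(author M) = 0.55·0.7875 / (0.55·0.7875 + 0.15·0.2125) ≈ 0.9314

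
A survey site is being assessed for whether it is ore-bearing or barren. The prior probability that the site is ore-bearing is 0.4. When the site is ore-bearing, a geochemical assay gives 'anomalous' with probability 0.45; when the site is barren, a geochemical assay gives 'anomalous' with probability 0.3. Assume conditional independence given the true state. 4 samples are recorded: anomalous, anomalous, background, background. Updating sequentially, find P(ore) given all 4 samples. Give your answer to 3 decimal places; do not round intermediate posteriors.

After 'anomalous': P(ore) = 0.45·0.4000 / (0.45·0.4000 + 0.3·0.6000) ≈ 0.5000
After 'anomalous': P(ore) = 0.45·0.5000 / (0.45·0.5000 + 0.3·0.5000) ≈ 0.6000
After 'background': P(ore) = 0.55·0.6000 / (0.55·0.6000 + 0.7·0.4000) ≈ 0.5410
After 'background': P(ore) = 0.55·0.5410 / (0.55·0.5410 + 0.7·0.4590) ≈ 0.4808

0.481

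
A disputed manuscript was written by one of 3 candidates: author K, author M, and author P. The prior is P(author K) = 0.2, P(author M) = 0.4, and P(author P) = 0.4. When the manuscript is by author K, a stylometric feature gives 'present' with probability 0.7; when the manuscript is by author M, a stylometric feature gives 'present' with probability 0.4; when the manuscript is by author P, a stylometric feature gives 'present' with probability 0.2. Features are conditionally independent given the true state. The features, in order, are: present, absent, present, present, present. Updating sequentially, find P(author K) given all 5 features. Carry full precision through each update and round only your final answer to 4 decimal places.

0.6840

Each posterior becomes the prior for the next update.
After 'present': normaliser = 0.7·0.2000 + 0.4·0.4000 + 0.2·0.4000; P(author K) ≈ 0.3684, P(author M) ≈ 0.4211, P(author P) ≈ 0.2105
After 'absent': normaliser = 0.3·0.3684 + 0.6·0.4211 + 0.8·0.2105; P(author K) ≈ 0.2079, P(author M) ≈ 0.4752, P(author P) ≈ 0.3168
After 'present': normaliser = 0.7·0.2079 + 0.4·0.4752 + 0.2·0.3168; P(author K) ≈ 0.3648, P(author M) ≈ 0.4764, P(author P) ≈ 0.1588
After 'present': normaliser = 0.7·0.3648 + 0.4·0.4764 + 0.2·0.1588; P(author K) ≈ 0.5345, P(author M) ≈ 0.3990, P(author P) ≈ 0.0665
After 'present': normaliser = 0.7·0.5345 + 0.4·0.3990 + 0.2·0.0665; P(author K) ≈ 0.6840, P(author M) ≈ 0.2917, P(author P) ≈ 0.0243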